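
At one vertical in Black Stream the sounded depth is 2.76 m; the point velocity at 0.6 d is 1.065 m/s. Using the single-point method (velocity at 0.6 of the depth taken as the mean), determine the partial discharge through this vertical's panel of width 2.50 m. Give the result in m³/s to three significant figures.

7.35 m³/s

v̄ = v₀.₆ = 1.065 m/s
q = v̄ × d × w = 1.065 × 2.76 × 2.50 = 7.349 m³/s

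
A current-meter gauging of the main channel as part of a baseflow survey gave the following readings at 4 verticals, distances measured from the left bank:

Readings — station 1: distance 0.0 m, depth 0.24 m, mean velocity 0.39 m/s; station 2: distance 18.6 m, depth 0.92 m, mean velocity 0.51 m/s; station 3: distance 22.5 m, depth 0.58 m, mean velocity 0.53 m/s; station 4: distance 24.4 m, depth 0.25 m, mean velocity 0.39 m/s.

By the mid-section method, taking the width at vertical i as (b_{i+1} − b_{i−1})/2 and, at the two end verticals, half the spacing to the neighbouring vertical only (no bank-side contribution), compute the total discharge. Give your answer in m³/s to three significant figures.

7.13 m³/s

w_1 = (18.6 − 0.0)/2 = 9.3 m; q_1 = 0.39 × 0.24 × 9.3 = 0.8705 m³/s
w_2 = (22.5 − 0.0)/2 = 11.25 m; q_2 = 0.51 × 0.92 × 11.25 = 5.279 m³/s
w_3 = (24.4 − 18.6)/2 = 2.9 m; q_3 = 0.53 × 0.58 × 2.9 = 0.8915 m³/s
w_4 = (24.4 − 22.5)/2 = 0.95 m; q_4 = 0.39 × 0.25 × 0.95 = 0.09263 m³/s
Q = Σ qᵢ = 7.133 m³/s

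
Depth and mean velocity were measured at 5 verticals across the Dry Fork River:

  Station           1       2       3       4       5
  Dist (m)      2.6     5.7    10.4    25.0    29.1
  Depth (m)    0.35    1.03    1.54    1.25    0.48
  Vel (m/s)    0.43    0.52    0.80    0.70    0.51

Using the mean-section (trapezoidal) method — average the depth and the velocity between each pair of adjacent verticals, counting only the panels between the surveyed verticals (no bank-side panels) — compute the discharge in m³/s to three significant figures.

22.4 m³/s

Panel 1-2: Δb = 3.1 m, d̄ = (0.35+1.03)/2 = 0.69, v̄ = (0.43+0.52)/2 = 0.475 → q = 3.1×0.69×0.475 = 1.016 m³/s
Panel 2-3: Δb = 4.7 m, d̄ = (1.03+1.54)/2 = 1.285, v̄ = (0.52+0.80)/2 = 0.66 → q = 4.7×1.285×0.66 = 3.986 m³/s
Panel 3-4: Δb = 14.6 m, d̄ = (1.54+1.25)/2 = 1.395, v̄ = (0.80+0.70)/2 = 0.75 → q = 14.6×1.395×0.75 = 15.28 m³/s
Panel 4-5: Δb = 4.1 m, d̄ = (1.25+0.48)/2 = 0.865, v̄ = (0.70+0.51)/2 = 0.605 → q = 4.1×0.865×0.605 = 2.146 m³/s
Q = Σ q = 22.42 m³/s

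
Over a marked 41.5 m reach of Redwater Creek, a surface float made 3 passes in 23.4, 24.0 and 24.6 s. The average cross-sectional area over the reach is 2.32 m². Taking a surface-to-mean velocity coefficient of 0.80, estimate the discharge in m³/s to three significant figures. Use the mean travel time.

3.21 m³/s

t̄ = (23.4 + 24.0 + 24.6) / 3 = 24 s
v_surface = L / t̄ = 41.5 / 24 = 1.729 m/s
v_mean = 0.80 × 1.729 = 1.383 m/s
Q = A × v_mean = 2.32 × 1.383 = 3.209 m³/s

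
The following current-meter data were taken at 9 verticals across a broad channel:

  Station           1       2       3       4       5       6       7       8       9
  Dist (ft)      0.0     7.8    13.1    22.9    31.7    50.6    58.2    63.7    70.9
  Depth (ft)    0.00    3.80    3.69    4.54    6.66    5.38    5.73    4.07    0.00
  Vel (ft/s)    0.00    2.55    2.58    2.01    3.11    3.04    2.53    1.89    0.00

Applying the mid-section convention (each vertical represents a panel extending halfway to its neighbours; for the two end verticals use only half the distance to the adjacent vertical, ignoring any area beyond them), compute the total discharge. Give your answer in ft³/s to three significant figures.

868 ft³/s

w_2 = (13.1 − 0.0)/2 = 6.55 ft; q_2 = 2.55 × 3.80 × 6.55 = 63.47 ft³/s
w_3 = (22.9 − 7.8)/2 = 7.55 ft; q_3 = 2.58 × 3.69 × 7.55 = 71.88 ft³/s
w_4 = (31.7 − 13.1)/2 = 9.3 ft; q_4 = 2.01 × 4.54 × 9.3 = 84.87 ft³/s
w_5 = (50.6 − 22.9)/2 = 13.85 ft; q_5 = 3.11 × 6.66 × 13.85 = 286.9 ft³/s
w_6 = (58.2 − 31.7)/2 = 13.25 ft; q_6 = 3.04 × 5.38 × 13.25 = 216.7 ft³/s
w_7 = (63.7 − 50.6)/2 = 6.55 ft; q_7 = 2.53 × 5.73 × 6.55 = 94.95 ft³/s
w_8 = (70.9 − 58.2)/2 = 6.35 ft; q_8 = 1.89 × 4.07 × 6.35 = 48.85 ft³/s
Stations 1, 9 contribute zero (depth or velocity is 0).
Q = Σ qᵢ = 867.6 ft³/s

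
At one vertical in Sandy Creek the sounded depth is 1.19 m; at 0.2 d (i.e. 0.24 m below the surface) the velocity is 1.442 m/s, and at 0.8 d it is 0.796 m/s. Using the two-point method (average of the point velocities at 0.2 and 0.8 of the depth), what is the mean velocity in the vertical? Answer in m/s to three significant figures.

v̄ = (1.442 + 0.796) / 2 = 1.119 m/s

1.12 m/s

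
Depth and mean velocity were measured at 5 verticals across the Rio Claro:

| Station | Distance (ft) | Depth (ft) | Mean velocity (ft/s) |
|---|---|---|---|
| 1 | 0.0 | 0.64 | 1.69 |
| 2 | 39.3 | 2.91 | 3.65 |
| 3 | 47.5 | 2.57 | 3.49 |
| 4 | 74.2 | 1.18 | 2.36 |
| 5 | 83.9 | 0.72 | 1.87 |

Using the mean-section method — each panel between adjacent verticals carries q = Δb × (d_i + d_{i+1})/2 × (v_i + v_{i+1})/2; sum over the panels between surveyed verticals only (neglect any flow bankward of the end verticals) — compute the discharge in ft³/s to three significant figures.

Panel 1-2: Δb = 39.3 ft, d̄ = (0.64+2.91)/2 = 1.775, v̄ = (1.69+3.65)/2 = 2.67 → q = 39.3×1.775×2.67 = 186.3 ft³/s
Panel 2-3: Δb = 8.2 ft, d̄ = (2.91+2.57)/2 = 2.74, v̄ = (3.65+3.49)/2 = 3.57 → q = 8.2×2.74×3.57 = 80.21 ft³/s
Panel 3-4: Δb = 26.7 ft, d̄ = (2.57+1.18)/2 = 1.875, v̄ = (3.49+2.36)/2 = 2.925 → q = 26.7×1.875×2.925 = 146.4 ft³/s
Panel 4-5: Δb = 9.7 ft, d̄ = (1.18+0.72)/2 = 0.95, v̄ = (2.36+1.87)/2 = 2.115 → q = 9.7×0.95×2.115 = 19.49 ft³/s
Q = Σ q = 432.4 ft³/s

432 ft³/s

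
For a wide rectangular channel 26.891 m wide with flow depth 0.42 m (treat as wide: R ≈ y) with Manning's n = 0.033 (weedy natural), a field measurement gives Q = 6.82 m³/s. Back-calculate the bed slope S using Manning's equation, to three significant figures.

A = b·y = 26.891 × 0.42 = 11.29 m²
Wide channel: R ≈ y = 0.42 m
S = (Q·n / (1·A·R^(2/3)))² = (6.82×0.033 / (1×11.29×0.5608))² = 0.001262

0.00126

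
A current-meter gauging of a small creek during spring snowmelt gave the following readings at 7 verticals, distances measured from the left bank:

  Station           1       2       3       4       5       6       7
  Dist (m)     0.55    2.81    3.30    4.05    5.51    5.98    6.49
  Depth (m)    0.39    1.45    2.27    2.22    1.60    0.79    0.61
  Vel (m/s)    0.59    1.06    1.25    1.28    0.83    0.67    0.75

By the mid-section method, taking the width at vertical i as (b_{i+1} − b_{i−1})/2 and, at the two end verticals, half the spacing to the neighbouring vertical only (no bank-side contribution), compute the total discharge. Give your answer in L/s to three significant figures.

w_1 = (2.81 − 0.55)/2 = 1.13 m; q_1 = 0.59 × 0.39 × 1.13 = 0.2600 m³/s
w_2 = (3.30 − 0.55)/2 = 1.375 m; q_2 = 1.06 × 1.45 × 1.375 = 2.113 m³/s
w_3 = (4.05 − 2.81)/2 = 0.62 m; q_3 = 1.25 × 2.27 × 0.62 = 1.759 m³/s
w_4 = (5.51 − 3.30)/2 = 1.105 m; q_4 = 1.28 × 2.22 × 1.105 = 3.140 m³/s
w_5 = (5.98 − 4.05)/2 = 0.965 m; q_5 = 0.83 × 1.60 × 0.965 = 1.282 m³/s
w_6 = (6.49 − 5.51)/2 = 0.49 m; q_6 = 0.67 × 0.79 × 0.49 = 0.2594 m³/s
w_7 = (6.49 − 5.98)/2 = 0.255 m; q_7 = 0.75 × 0.61 × 0.255 = 0.1167 m³/s
Q = Σ qᵢ = 8.930 m³/s
= 8.930 × 1000 = 8930 L/s

8930 L/s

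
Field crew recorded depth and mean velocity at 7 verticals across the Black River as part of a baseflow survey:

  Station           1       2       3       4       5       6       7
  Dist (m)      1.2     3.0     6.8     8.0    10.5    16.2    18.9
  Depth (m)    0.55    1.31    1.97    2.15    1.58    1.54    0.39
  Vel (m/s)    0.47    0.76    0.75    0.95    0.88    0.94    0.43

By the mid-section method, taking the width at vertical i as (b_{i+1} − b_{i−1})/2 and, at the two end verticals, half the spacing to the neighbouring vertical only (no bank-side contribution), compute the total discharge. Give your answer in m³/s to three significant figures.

22.5 m³/s

w_1 = (3.0 − 1.2)/2 = 0.9 m; q_1 = 0.47 × 0.55 × 0.9 = 0.2327 m³/s
w_2 = (6.8 − 1.2)/2 = 2.8 m; q_2 = 0.76 × 1.31 × 2.8 = 2.788 m³/s
w_3 = (8.0 − 3.0)/2 = 2.5 m; q_3 = 0.75 × 1.97 × 2.5 = 3.694 m³/s
w_4 = (10.5 − 6.8)/2 = 1.85 m; q_4 = 0.95 × 2.15 × 1.85 = 3.779 m³/s
w_5 = (16.2 − 8.0)/2 = 4.1 m; q_5 = 0.88 × 1.58 × 4.1 = 5.701 m³/s
w_6 = (18.9 − 10.5)/2 = 4.2 m; q_6 = 0.94 × 1.54 × 4.2 = 6.080 m³/s
w_7 = (18.9 − 16.2)/2 = 1.35 m; q_7 = 0.43 × 0.39 × 1.35 = 0.2264 m³/s
Q = Σ qᵢ = 22.50 m³/s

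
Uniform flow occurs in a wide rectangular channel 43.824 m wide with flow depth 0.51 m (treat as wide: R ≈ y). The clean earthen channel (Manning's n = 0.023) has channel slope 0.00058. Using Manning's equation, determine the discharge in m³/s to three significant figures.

A = b·y = 43.824 × 0.51 = 22.35 m²
Wide channel: R ≈ y = 0.51 m
Q = (1/n)·A·R^(2/3)·S^(1/2) = (1/0.023) × 22.35 × 0.5100^(2/3) × 0.00058^(1/2) = 14.94 m³/s

14.9 m³/s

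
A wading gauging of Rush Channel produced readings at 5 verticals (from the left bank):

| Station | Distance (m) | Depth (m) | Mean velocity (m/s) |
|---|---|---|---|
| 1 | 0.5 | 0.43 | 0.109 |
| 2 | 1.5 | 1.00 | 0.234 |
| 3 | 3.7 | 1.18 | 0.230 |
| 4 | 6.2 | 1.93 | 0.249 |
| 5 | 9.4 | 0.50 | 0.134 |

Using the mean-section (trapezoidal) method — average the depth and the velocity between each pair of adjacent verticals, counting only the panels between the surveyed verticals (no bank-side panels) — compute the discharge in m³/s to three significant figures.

2.35 m³/s

Panel 1-2: Δb = 1 m, d̄ = (0.43+1.00)/2 = 0.715, v̄ = (0.109+0.234)/2 = 0.1715 → q = 1×0.715×0.1715 = 0.1226 m³/s
Panel 2-3: Δb = 2.2 m, d̄ = (1.00+1.18)/2 = 1.09, v̄ = (0.234+0.230)/2 = 0.232 → q = 2.2×1.09×0.232 = 0.5563 m³/s
Panel 3-4: Δb = 2.5 m, d̄ = (1.18+1.93)/2 = 1.555, v̄ = (0.230+0.249)/2 = 0.2395 → q = 2.5×1.555×0.2395 = 0.9311 m³/s
Panel 4-5: Δb = 3.2 m, d̄ = (1.93+0.50)/2 = 1.215, v̄ = (0.249+0.134)/2 = 0.1915 → q = 3.2×1.215×0.1915 = 0.7446 m³/s
Q = Σ q = 2.355 m³/s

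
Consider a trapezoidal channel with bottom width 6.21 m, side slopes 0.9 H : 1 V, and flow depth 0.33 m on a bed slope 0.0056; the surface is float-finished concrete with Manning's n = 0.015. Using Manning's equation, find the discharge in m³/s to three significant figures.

A = (b + z·y)·y = (6.21 + 0.9×0.33)×0.33 = 2.147 m²
P = b + 2y√(1+z²) = 6.21 + 2×0.33×√(1+0.9²) = 7.098 m
R = A/P = 2.147/7.098 = 0.3025 m
Q = (1/n)·A·R^(2/3)·S^(1/2) = (1/0.015) × 2.147 × 0.3025^(2/3) × 0.0056^(1/2) = 4.828 m³/s

4.83 m³/s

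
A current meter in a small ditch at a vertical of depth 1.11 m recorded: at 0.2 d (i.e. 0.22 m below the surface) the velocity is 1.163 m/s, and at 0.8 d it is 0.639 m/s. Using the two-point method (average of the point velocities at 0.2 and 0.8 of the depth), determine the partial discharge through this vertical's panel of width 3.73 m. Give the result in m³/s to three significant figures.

v̄ = (1.163 + 0.639) / 2 = 0.9010 m/s
q = v̄ × d × w = 0.9010 × 1.11 × 3.73 = 3.730 m³/s

3.73 m³/s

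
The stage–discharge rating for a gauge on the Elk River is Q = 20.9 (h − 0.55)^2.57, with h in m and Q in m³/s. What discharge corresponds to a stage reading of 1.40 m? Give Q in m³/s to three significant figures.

Q = 20.9 × (1.40 − 0.55)^2.57 = 20.9 × 0.85^2.57 = 13.76 m³/s

13.8 m³/s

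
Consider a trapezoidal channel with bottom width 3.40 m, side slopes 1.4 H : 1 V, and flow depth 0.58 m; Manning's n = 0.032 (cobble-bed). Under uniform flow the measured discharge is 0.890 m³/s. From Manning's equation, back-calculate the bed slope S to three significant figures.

A = (b + z·y)·y = (3.40 + 1.4×0.58)×0.58 = 2.443 m²
P = b + 2y√(1+z²) = 3.40 + 2×0.58×√(1+1.4²) = 5.396 m
R = A/P = 2.443/5.396 = 0.4528 m
S = (Q·n / (1·A·R^(2/3)))² = (0.890×0.032 / (1×2.443×0.5896))² = 0.0003909

0.000391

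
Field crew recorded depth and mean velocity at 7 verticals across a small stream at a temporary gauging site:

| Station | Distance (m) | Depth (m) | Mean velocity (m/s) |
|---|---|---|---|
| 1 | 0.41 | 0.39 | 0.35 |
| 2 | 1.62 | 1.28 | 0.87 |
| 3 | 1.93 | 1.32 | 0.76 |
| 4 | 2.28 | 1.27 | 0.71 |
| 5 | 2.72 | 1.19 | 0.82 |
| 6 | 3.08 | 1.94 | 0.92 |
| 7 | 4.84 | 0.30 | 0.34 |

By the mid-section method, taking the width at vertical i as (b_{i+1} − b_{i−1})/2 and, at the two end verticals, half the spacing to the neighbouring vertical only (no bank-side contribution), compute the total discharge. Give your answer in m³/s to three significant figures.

3.99 m³/s

w_1 = (1.62 − 0.41)/2 = 0.605 m; q_1 = 0.35 × 0.39 × 0.605 = 0.08258 m³/s
w_2 = (1.93 − 0.41)/2 = 0.76 m; q_2 = 0.87 × 1.28 × 0.76 = 0.8463 m³/s
w_3 = (2.28 − 1.62)/2 = 0.33 m; q_3 = 0.76 × 1.32 × 0.33 = 0.3311 m³/s
w_4 = (2.72 − 1.93)/2 = 0.395 m; q_4 = 0.71 × 1.27 × 0.395 = 0.3562 m³/s
w_5 = (3.08 − 2.28)/2 = 0.4 m; q_5 = 0.82 × 1.19 × 0.4 = 0.3903 m³/s
w_6 = (4.84 − 2.72)/2 = 1.06 m; q_6 = 0.92 × 1.94 × 1.06 = 1.892 m³/s
w_7 = (4.84 − 3.08)/2 = 0.88 m; q_7 = 0.34 × 0.30 × 0.88 = 0.08976 m³/s
Q = Σ qᵢ = 3.988 m³/s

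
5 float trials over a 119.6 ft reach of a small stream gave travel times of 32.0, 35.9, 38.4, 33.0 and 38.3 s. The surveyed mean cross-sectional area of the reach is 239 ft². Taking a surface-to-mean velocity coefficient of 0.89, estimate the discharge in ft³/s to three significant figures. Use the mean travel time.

716 ft³/s

t̄ = (32.0 + 35.9 + 38.4 + 33.0 + 38.3) / 5 = 35.52 s
v_surface = L / t̄ = 119.6 / 35.52 = 3.367 ft/s
v_mean = 0.89 × 3.367 = 2.997 ft/s
Q = A × v_mean = 239 × 2.997 = 716.2 ft³/s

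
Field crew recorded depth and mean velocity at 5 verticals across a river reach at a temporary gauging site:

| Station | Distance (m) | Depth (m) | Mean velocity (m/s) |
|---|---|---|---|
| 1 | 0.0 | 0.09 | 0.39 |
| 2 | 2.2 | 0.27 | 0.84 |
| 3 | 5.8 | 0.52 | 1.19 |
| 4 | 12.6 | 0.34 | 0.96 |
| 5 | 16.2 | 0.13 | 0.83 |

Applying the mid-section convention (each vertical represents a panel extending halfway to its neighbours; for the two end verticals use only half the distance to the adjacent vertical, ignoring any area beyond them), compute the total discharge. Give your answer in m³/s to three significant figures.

w_1 = (2.2 − 0.0)/2 = 1.1 m; q_1 = 0.39 × 0.09 × 1.1 = 0.03861 m³/s
w_2 = (5.8 − 0.0)/2 = 2.9 m; q_2 = 0.84 × 0.27 × 2.9 = 0.6577 m³/s
w_3 = (12.6 − 2.2)/2 = 5.2 m; q_3 = 1.19 × 0.52 × 5.2 = 3.218 m³/s
w_4 = (16.2 − 5.8)/2 = 5.2 m; q_4 = 0.96 × 0.34 × 5.2 = 1.697 m³/s
w_5 = (16.2 − 12.6)/2 = 1.8 m; q_5 = 0.83 × 0.13 × 1.8 = 0.1942 m³/s
Q = Σ qᵢ = 5.806 m³/s

5.81 m³/s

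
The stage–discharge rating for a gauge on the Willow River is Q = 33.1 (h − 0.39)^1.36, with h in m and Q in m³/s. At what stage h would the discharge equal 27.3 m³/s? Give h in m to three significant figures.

h − h₀ = (Q/C)^(1/b) = (27.3/33.1)^(1/1.36) = 0.8679 m
h = 0.39 + 0.8679 = 1.258 m

1.26 m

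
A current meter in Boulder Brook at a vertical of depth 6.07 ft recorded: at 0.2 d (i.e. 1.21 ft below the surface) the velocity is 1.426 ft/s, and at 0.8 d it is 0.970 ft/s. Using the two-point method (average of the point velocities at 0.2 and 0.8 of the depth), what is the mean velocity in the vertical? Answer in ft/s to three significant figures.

1.20 ft/s

v̄ = (1.426 + 0.970) / 2 = 1.198 ft/s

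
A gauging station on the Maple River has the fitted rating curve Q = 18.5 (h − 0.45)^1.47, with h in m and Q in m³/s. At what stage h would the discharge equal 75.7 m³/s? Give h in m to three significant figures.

3.06 m

h − h₀ = (Q/C)^(1/b) = (75.7/18.5)^(1/1.47) = 2.608 m
h = 0.45 + 2.608 = 3.058 m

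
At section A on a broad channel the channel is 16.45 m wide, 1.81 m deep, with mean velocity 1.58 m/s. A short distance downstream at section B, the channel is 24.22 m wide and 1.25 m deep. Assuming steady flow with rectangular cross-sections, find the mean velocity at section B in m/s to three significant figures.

Q = A₁V₁ = (16.45×1.81) × 1.58 = 47.04 m³/s
A₂ = 24.22 × 1.25 = 30.28 m²
V₂ = Q/A₂ = 47.04/30.28 = 1.554 m/s

1.55 m/s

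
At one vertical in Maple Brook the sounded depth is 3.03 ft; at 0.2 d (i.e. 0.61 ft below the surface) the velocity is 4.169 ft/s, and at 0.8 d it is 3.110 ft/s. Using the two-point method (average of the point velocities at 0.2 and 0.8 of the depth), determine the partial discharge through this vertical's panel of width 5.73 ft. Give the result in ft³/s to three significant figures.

63.2 ft³/s

v̄ = (4.169 + 3.110) / 2 = 3.640 ft/s
q = v̄ × d × w = 3.640 × 3.03 × 5.73 = 63.19 ft³/s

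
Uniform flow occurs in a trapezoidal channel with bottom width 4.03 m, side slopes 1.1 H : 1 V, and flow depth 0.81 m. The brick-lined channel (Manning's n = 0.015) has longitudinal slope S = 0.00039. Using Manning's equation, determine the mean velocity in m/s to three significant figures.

A = (b + z·y)·y = (4.03 + 1.1×0.81)×0.81 = 3.986 m²
P = b + 2y√(1+z²) = 4.03 + 2×0.81×√(1+1.1²) = 6.438 m
R = A/P = 3.986/6.438 = 0.6191 m
Q = (1/n)·A·R^(2/3)·S^(1/2) = (1/0.015) × 3.986 × 0.6191^(2/3) × 0.00039^(1/2) = 3.812 m³/s
V = Q/A = 3.812/3.986 = 0.9564 m/s

0.956 m/s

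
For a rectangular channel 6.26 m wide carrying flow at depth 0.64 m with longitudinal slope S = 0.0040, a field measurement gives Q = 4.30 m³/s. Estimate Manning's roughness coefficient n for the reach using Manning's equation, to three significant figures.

0.0387

A = b·y = 6.26 × 0.64 = 4.006 m²
P = b + 2y = 6.26 + 2×0.64 = 7.540 m
R = A/P = 4.006/7.540 = 0.5314 m
n = (1/Q)·A·R^(2/3)·S^(1/2) = (1/4.30) × 4.006 × 0.6560 × 0.06325 = 0.03866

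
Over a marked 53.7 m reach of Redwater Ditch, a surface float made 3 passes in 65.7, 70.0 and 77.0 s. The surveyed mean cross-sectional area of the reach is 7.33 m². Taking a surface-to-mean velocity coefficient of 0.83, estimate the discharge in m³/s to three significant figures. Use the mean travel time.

t̄ = (65.7 + 70.0 + 77.0) / 3 = 70.9 s
v_surface = L / t̄ = 53.7 / 70.9 = 0.7574 m/s
v_mean = 0.83 × 0.7574 = 0.6286 m/s
Q = A × v_mean = 7.33 × 0.6286 = 4.608 m³/s

4.61 m³/s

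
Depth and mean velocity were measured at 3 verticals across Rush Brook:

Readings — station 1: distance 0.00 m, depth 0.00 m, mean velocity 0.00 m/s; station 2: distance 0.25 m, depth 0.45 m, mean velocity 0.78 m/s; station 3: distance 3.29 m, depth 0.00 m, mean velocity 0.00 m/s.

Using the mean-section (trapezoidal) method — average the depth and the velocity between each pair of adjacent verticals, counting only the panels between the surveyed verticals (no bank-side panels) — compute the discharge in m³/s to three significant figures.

Panel 1-2: Δb = 0.25 m, d̄ = (0.00+0.45)/2 = 0.225, v̄ = (0.00+0.78)/2 = 0.39 → q = 0.25×0.225×0.39 = 0.02194 m³/s
Panel 2-3: Δb = 3.04 m, d̄ = (0.45+0.00)/2 = 0.225, v̄ = (0.78+0.00)/2 = 0.39 → q = 3.04×0.225×0.39 = 0.2668 m³/s
Q = Σ q = 0.2887 m³/s

0.289 m³/s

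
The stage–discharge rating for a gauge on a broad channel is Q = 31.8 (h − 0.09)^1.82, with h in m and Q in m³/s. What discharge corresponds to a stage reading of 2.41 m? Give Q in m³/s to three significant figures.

147 m³/s

Q = 31.8 × (2.41 − 0.09)^1.82 = 31.8 × 2.32^1.82 = 147.1 m³/s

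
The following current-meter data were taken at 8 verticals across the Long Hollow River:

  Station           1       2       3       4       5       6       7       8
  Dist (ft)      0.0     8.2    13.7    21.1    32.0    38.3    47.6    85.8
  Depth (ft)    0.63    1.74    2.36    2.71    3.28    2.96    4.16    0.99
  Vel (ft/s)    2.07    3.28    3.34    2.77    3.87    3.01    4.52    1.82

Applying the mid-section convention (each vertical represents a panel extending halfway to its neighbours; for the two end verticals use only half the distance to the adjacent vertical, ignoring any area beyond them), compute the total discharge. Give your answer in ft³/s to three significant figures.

w_1 = (8.2 − 0.0)/2 = 4.1 ft; q_1 = 2.07 × 0.63 × 4.1 = 5.347 ft³/s
w_2 = (13.7 − 0.0)/2 = 6.85 ft; q_2 = 3.28 × 1.74 × 6.85 = 39.09 ft³/s
w_3 = (21.1 − 8.2)/2 = 6.45 ft; q_3 = 3.34 × 2.36 × 6.45 = 50.84 ft³/s
w_4 = (32.0 − 13.7)/2 = 9.15 ft; q_4 = 2.77 × 2.71 × 9.15 = 68.69 ft³/s
w_5 = (38.3 − 21.1)/2 = 8.6 ft; q_5 = 3.87 × 3.28 × 8.6 = 109.2 ft³/s
w_6 = (47.6 − 32.0)/2 = 7.8 ft; q_6 = 3.01 × 2.96 × 7.8 = 69.49 ft³/s
w_7 = (85.8 − 38.3)/2 = 23.75 ft; q_7 = 4.52 × 4.16 × 23.75 = 446.6 ft³/s
w_8 = (85.8 − 47.6)/2 = 19.1 ft; q_8 = 1.82 × 0.99 × 19.1 = 34.41 ft³/s
Q = Σ qᵢ = 823.6 ft³/s

824 ft³/s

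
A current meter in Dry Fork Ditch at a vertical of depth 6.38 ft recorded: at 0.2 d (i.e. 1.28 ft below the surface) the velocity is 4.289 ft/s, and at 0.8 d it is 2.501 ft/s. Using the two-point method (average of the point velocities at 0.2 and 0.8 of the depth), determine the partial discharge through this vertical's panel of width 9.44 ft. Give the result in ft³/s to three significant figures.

v̄ = (4.289 + 2.501) / 2 = 3.395 ft/s
q = v̄ × d × w = 3.395 × 6.38 × 9.44 = 204.5 ft³/s

204 ft³/s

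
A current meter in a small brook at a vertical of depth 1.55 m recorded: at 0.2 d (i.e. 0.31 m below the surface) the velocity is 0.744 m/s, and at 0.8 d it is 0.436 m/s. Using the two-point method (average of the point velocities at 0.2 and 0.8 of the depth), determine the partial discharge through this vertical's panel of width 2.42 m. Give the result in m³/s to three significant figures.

v̄ = (0.744 + 0.436) / 2 = 0.5900 m/s
q = v̄ × d × w = 0.5900 × 1.55 × 2.42 = 2.213 m³/s

2.21 m³/s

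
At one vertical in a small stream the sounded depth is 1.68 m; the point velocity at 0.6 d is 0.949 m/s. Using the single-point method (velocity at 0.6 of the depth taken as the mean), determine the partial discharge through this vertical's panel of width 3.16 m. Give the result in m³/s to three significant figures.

5.04 m³/s

v̄ = v₀.₆ = 0.949 m/s
q = v̄ × d × w = 0.9490 × 1.68 × 3.16 = 5.038 m³/s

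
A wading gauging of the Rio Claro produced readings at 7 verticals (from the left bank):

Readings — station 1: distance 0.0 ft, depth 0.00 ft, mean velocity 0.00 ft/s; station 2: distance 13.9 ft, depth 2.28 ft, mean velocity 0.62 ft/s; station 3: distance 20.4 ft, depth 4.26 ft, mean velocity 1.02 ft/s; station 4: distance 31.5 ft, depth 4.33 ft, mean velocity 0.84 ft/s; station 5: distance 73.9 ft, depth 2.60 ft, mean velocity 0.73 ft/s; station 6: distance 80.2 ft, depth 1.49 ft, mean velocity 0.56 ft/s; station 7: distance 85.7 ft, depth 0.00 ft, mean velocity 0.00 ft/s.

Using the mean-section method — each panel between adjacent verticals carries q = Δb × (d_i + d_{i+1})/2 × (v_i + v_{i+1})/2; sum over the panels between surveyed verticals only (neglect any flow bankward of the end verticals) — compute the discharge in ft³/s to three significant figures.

Panel 1-2: Δb = 13.9 ft, d̄ = (0.00+2.28)/2 = 1.14, v̄ = (0.00+0.62)/2 = 0.31 → q = 13.9×1.14×0.31 = 4.912 ft³/s
Panel 2-3: Δb = 6.5 ft, d̄ = (2.28+4.26)/2 = 3.27, v̄ = (0.62+1.02)/2 = 0.82 → q = 6.5×3.27×0.82 = 17.43 ft³/s
Panel 3-4: Δb = 11.1 ft, d̄ = (4.26+4.33)/2 = 4.295, v̄ = (1.02+0.84)/2 = 0.93 → q = 11.1×4.295×0.93 = 44.34 ft³/s
Panel 4-5: Δb = 42.4 ft, d̄ = (4.33+2.60)/2 = 3.465, v̄ = (0.84+0.73)/2 = 0.785 → q = 42.4×3.465×0.785 = 115.3 ft³/s
Panel 5-6: Δb = 6.3 ft, d̄ = (2.60+1.49)/2 = 2.045, v̄ = (0.73+0.56)/2 = 0.645 → q = 6.3×2.045×0.645 = 8.310 ft³/s
Panel 6-7: Δb = 5.5 ft, d̄ = (1.49+0.00)/2 = 0.745, v̄ = (0.56+0.00)/2 = 0.28 → q = 5.5×0.745×0.28 = 1.147 ft³/s
Q = Σ q = 191.5 ft³/s

191 ft³/s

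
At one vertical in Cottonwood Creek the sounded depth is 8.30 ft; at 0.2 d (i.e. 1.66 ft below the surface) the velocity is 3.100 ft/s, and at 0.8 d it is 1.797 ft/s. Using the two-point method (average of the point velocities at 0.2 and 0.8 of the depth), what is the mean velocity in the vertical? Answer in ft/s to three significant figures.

v̄ = (3.100 + 1.797) / 2 = 2.449 ft/s

2.45 ft/s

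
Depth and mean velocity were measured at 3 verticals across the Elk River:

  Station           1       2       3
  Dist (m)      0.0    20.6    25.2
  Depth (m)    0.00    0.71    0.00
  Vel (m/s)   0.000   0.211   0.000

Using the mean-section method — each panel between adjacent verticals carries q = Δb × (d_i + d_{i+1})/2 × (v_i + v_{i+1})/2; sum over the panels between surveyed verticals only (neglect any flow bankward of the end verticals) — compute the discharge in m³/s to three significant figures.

Panel 1-2: Δb = 20.6 m, d̄ = (0.00+0.71)/2 = 0.355, v̄ = (0.000+0.211)/2 = 0.1055 → q = 20.6×0.355×0.1055 = 0.7715 m³/s
Panel 2-3: Δb = 4.6 m, d̄ = (0.71+0.00)/2 = 0.355, v̄ = (0.211+0.000)/2 = 0.1055 → q = 4.6×0.355×0.1055 = 0.1723 m³/s
Q = Σ q = 0.9438 m³/s

0.944 m³/s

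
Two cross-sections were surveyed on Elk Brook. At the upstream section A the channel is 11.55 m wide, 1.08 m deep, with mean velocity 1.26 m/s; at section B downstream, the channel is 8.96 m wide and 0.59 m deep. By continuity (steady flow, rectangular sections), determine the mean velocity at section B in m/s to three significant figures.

2.97 m/s

Q = A₁V₁ = (11.55×1.08) × 1.26 = 15.72 m³/s
A₂ = 8.96 × 0.59 = 5.286 m²
V₂ = Q/A₂ = 15.72/5.286 = 2.973 m/s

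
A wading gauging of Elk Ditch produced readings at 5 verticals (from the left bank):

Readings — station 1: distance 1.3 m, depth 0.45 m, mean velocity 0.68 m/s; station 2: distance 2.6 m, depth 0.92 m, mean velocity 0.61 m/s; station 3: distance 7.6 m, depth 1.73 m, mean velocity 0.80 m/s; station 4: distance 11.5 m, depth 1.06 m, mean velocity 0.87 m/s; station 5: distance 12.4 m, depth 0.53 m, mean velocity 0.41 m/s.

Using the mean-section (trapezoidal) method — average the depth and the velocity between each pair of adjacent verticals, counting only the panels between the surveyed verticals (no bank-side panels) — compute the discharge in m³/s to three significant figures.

Panel 1-2: Δb = 1.3 m, d̄ = (0.45+0.92)/2 = 0.685, v̄ = (0.68+0.61)/2 = 0.645 → q = 1.3×0.685×0.645 = 0.5744 m³/s
Panel 2-3: Δb = 5 m, d̄ = (0.92+1.73)/2 = 1.325, v̄ = (0.61+0.80)/2 = 0.705 → q = 5×1.325×0.705 = 4.671 m³/s
Panel 3-4: Δb = 3.9 m, d̄ = (1.73+1.06)/2 = 1.395, v̄ = (0.80+0.87)/2 = 0.835 → q = 3.9×1.395×0.835 = 4.543 m³/s
Panel 4-5: Δb = 0.9 m, d̄ = (1.06+0.53)/2 = 0.795, v̄ = (0.87+0.41)/2 = 0.64 → q = 0.9×0.795×0.64 = 0.4579 m³/s
Q = Σ q = 10.25 m³/s

10.2 m³/s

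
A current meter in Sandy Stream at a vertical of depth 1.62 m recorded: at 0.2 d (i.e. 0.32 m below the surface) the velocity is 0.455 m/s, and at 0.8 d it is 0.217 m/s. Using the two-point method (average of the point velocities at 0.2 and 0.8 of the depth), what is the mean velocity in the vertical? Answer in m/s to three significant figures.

v̄ = (0.455 + 0.217) / 2 = 0.3360 m/s

0.336 m/s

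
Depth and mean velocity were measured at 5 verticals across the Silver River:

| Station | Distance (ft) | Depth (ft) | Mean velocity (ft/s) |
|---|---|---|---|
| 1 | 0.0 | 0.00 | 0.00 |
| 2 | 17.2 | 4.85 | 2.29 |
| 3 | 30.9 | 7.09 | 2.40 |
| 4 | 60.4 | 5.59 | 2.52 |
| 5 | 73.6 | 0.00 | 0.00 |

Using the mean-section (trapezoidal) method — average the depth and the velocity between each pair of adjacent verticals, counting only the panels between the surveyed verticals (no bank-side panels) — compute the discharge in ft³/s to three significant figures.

746 ft³/s

Panel 1-2: Δb = 17.2 ft, d̄ = (0.00+4.85)/2 = 2.425, v̄ = (0.00+2.29)/2 = 1.145 → q = 17.2×2.425×1.145 = 47.76 ft³/s
Panel 2-3: Δb = 13.7 ft, d̄ = (4.85+7.09)/2 = 5.97, v̄ = (2.29+2.40)/2 = 2.345 → q = 13.7×5.97×2.345 = 191.8 ft³/s
Panel 3-4: Δb = 29.5 ft, d̄ = (7.09+5.59)/2 = 6.34, v̄ = (2.40+2.52)/2 = 2.46 → q = 29.5×6.34×2.46 = 460.1 ft³/s
Panel 4-5: Δb = 13.2 ft, d̄ = (5.59+0.00)/2 = 2.795, v̄ = (2.52+0.00)/2 = 1.26 → q = 13.2×2.795×1.26 = 46.49 ft³/s
Q = Σ q = 746.1 ft³/s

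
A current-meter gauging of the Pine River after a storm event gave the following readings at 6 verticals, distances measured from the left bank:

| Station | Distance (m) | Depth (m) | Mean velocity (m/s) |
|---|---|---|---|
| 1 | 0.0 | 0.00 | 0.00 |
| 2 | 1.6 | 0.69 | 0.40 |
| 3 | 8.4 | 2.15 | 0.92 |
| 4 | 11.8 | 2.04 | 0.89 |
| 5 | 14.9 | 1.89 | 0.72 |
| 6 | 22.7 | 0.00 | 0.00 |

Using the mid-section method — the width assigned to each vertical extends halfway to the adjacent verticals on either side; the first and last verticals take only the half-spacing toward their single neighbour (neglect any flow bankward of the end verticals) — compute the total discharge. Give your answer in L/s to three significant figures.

w_2 = (8.4 − 0.0)/2 = 4.2 m; q_2 = 0.40 × 0.69 × 4.2 = 1.159 m³/s
w_3 = (11.8 − 1.6)/2 = 5.1 m; q_3 = 0.92 × 2.15 × 5.1 = 10.09 m³/s
w_4 = (14.9 − 8.4)/2 = 3.25 m; q_4 = 0.89 × 2.04 × 3.25 = 5.901 m³/s
w_5 = (22.7 − 11.8)/2 = 5.45 m; q_5 = 0.72 × 1.89 × 5.45 = 7.416 m³/s
Stations 1, 6 contribute zero (depth or velocity is 0).
Q = Σ qᵢ = 24.56 m³/s
= 24.56 × 1000 = 24560 L/s

24600 L/s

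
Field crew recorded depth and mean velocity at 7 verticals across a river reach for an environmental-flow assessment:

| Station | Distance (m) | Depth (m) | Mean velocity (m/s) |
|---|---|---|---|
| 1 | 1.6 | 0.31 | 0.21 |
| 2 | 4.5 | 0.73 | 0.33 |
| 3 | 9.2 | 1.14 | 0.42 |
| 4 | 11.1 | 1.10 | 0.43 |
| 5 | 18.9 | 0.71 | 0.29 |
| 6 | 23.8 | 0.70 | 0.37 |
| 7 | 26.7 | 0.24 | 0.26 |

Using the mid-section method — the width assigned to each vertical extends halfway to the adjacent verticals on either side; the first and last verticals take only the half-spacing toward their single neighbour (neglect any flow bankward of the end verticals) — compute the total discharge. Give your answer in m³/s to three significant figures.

w_1 = (4.5 − 1.6)/2 = 1.45 m; q_1 = 0.21 × 0.31 × 1.45 = 0.09440 m³/s
w_2 = (9.2 − 1.6)/2 = 3.8 m; q_2 = 0.33 × 0.73 × 3.8 = 0.9154 m³/s
w_3 = (11.1 − 4.5)/2 = 3.3 m; q_3 = 0.42 × 1.14 × 3.3 = 1.580 m³/s
w_4 = (18.9 − 9.2)/2 = 4.85 m; q_4 = 0.43 × 1.10 × 4.85 = 2.294 m³/s
w_5 = (23.8 − 11.1)/2 = 6.35 m; q_5 = 0.29 × 0.71 × 6.35 = 1.307 m³/s
w_6 = (26.7 − 18.9)/2 = 3.9 m; q_6 = 0.37 × 0.70 × 3.9 = 1.010 m³/s
w_7 = (26.7 − 23.8)/2 = 1.45 m; q_7 = 0.26 × 0.24 × 1.45 = 0.09048 m³/s
Q = Σ qᵢ = 7.292 m³/s

7.29 m³/s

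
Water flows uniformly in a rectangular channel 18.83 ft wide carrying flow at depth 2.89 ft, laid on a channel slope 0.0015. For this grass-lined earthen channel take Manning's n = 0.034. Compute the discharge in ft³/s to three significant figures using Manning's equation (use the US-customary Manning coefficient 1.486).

156 ft³/s

A = b·y = 18.83 × 2.89 = 54.42 ft²
P = b + 2y = 18.83 + 2×2.89 = 24.61 ft
R = A/P = 54.42/24.61 = 2.211 ft
Q = (1.486/n)·A·R^(2/3)·S^(1/2) = (1.486/0.034) × 54.42 × 2.211^(2/3) × 0.0015^(1/2) = 156.3 ft³/s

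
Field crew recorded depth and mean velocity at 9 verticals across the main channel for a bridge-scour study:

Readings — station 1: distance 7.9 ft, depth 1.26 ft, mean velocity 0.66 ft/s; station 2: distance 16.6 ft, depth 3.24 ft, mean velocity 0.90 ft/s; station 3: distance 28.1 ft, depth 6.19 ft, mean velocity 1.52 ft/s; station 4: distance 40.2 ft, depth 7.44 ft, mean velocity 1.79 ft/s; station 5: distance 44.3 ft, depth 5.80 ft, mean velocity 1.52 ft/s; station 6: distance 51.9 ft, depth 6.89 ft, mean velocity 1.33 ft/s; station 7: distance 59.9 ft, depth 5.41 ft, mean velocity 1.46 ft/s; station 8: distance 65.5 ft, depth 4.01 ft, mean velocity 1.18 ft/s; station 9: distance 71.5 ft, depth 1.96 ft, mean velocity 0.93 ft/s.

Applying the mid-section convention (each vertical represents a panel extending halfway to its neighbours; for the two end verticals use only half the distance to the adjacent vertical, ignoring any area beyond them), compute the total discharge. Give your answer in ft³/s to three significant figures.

462 ft³/s

w_1 = (16.6 − 7.9)/2 = 4.35 ft; q_1 = 0.66 × 1.26 × 4.35 = 3.617 ft³/s
w_2 = (28.1 − 7.9)/2 = 10.1 ft; q_2 = 0.90 × 3.24 × 10.1 = 29.45 ft³/s
w_3 = (40.2 − 16.6)/2 = 11.8 ft; q_3 = 1.52 × 6.19 × 11.8 = 111.0 ft³/s
w_4 = (44.3 − 28.1)/2 = 8.1 ft; q_4 = 1.79 × 7.44 × 8.1 = 107.9 ft³/s
w_5 = (51.9 − 40.2)/2 = 5.85 ft; q_5 = 1.52 × 5.80 × 5.85 = 51.57 ft³/s
w_6 = (59.9 − 44.3)/2 = 7.8 ft; q_6 = 1.33 × 6.89 × 7.8 = 71.48 ft³/s
w_7 = (65.5 − 51.9)/2 = 6.8 ft; q_7 = 1.46 × 5.41 × 6.8 = 53.71 ft³/s
w_8 = (71.5 − 59.9)/2 = 5.8 ft; q_8 = 1.18 × 4.01 × 5.8 = 27.44 ft³/s
w_9 = (71.5 − 65.5)/2 = 3 ft; q_9 = 0.93 × 1.96 × 3 = 5.468 ft³/s
Q = Σ qᵢ = 461.6 ft³/s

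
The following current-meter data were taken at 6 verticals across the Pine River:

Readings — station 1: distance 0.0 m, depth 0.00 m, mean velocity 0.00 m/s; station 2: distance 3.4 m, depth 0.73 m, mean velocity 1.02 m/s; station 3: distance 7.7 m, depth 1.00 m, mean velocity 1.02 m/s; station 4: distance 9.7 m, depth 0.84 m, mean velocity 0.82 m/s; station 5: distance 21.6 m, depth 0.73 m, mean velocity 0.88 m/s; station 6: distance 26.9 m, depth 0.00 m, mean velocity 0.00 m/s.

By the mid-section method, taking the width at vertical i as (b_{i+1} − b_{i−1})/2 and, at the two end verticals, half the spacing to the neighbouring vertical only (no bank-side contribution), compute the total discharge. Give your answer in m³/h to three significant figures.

59000 m³/h

w_2 = (7.7 − 0.0)/2 = 3.85 m; q_2 = 1.02 × 0.73 × 3.85 = 2.867 m³/s
w_3 = (9.7 − 3.4)/2 = 3.15 m; q_3 = 1.02 × 1.00 × 3.15 = 3.213 m³/s
w_4 = (21.6 − 7.7)/2 = 6.95 m; q_4 = 0.82 × 0.84 × 6.95 = 4.787 m³/s
w_5 = (26.9 − 9.7)/2 = 8.6 m; q_5 = 0.88 × 0.73 × 8.6 = 5.525 m³/s
Stations 1, 6 contribute zero (depth or velocity is 0).
Q = Σ qᵢ = 16.39 m³/s
= 16.39 × 3600 = 59010 m³/h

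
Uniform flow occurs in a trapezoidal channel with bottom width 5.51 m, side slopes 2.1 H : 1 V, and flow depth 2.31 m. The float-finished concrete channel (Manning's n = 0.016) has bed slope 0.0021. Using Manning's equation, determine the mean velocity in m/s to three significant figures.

A = (b + z·y)·y = (5.51 + 2.1×2.31)×2.31 = 23.93 m²
P = b + 2y√(1+z²) = 5.51 + 2×2.31×√(1+2.1²) = 16.26 m
R = A/P = 23.93/16.26 = 1.472 m
Q = (1/n)·A·R^(2/3)·S^(1/2) = (1/0.016) × 23.93 × 1.472^(2/3) × 0.0021^(1/2) = 88.72 m³/s
V = Q/A = 88.72/23.93 = 3.707 m/s

3.71 m/s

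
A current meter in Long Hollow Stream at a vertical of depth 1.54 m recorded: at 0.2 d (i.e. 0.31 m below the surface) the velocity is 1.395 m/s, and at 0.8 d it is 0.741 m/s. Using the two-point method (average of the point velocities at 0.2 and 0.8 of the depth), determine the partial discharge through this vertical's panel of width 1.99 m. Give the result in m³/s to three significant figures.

v̄ = (1.395 + 0.741) / 2 = 1.068 m/s
q = v̄ × d × w = 1.068 × 1.54 × 1.99 = 3.273 m³/s

3.27 m³/s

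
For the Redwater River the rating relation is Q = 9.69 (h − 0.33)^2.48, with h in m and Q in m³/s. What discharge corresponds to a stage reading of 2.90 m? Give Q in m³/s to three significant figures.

Q = 9.69 × (2.90 − 0.33)^2.48 = 9.69 × 2.57^2.48 = 100.7 m³/s

101 m³/s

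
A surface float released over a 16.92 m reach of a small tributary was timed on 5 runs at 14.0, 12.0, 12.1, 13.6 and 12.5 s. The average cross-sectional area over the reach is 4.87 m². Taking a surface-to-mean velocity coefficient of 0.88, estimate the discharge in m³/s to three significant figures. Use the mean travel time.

5.65 m³/s

t̄ = (14.0 + 12.0 + 12.1 + 13.6 + 12.5) / 5 = 12.84 s
v_surface = L / t̄ = 16.92 / 12.84 = 1.318 m/s
v_mean = 0.88 × 1.318 = 1.160 m/s
Q = A × v_mean = 4.87 × 1.160 = 5.647 m³/s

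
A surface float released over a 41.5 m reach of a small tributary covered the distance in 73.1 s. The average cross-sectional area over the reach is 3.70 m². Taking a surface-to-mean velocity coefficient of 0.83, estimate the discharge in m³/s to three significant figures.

v_surface = L / t̄ = 41.5 / 73.1 = 0.5677 m/s
v_mean = 0.83 × 0.5677 = 0.4712 m/s
Q = A × v_mean = 3.70 × 0.4712 = 1.743 m³/s

1.74 m³/s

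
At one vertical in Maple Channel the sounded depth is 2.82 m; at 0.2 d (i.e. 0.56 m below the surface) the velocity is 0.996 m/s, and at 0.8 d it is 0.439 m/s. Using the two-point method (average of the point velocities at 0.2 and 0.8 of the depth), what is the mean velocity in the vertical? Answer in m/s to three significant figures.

0.718 m/s

v̄ = (0.996 + 0.439) / 2 = 0.7175 m/s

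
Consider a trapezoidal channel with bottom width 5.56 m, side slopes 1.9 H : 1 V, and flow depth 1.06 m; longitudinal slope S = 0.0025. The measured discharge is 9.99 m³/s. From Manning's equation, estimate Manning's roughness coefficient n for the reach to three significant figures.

0.0345

A = (b + z·y)·y = (5.56 + 1.9×1.06)×1.06 = 8.028 m²
P = b + 2y√(1+z²) = 5.56 + 2×1.06×√(1+1.9²) = 10.11 m
R = A/P = 8.028/10.11 = 0.7940 m
n = (1/Q)·A·R^(2/3)·S^(1/2) = (1/9.99) × 8.028 × 0.8574 × 0.05000 = 0.03445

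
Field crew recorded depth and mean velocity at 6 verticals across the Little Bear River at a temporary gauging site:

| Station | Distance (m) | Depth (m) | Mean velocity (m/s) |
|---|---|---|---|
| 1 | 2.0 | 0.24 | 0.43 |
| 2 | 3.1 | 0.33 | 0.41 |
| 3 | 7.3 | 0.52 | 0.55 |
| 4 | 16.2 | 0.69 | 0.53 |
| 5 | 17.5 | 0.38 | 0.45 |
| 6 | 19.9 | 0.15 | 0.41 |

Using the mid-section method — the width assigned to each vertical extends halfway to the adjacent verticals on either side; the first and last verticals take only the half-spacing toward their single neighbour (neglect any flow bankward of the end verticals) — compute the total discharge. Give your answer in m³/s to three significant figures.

w_1 = (3.1 − 2.0)/2 = 0.55 m; q_1 = 0.43 × 0.24 × 0.55 = 0.05676 m³/s
w_2 = (7.3 − 2.0)/2 = 2.65 m; q_2 = 0.41 × 0.33 × 2.65 = 0.3585 m³/s
w_3 = (16.2 − 3.1)/2 = 6.55 m; q_3 = 0.55 × 0.52 × 6.55 = 1.873 m³/s
w_4 = (17.5 − 7.3)/2 = 5.1 m; q_4 = 0.53 × 0.69 × 5.1 = 1.865 m³/s
w_5 = (19.9 − 16.2)/2 = 1.85 m; q_5 = 0.45 × 0.38 × 1.85 = 0.3164 m³/s
w_6 = (19.9 − 17.5)/2 = 1.2 m; q_6 = 0.41 × 0.15 × 1.2 = 0.07380 m³/s
Q = Σ qᵢ = 4.544 m³/s

4.54 m³/s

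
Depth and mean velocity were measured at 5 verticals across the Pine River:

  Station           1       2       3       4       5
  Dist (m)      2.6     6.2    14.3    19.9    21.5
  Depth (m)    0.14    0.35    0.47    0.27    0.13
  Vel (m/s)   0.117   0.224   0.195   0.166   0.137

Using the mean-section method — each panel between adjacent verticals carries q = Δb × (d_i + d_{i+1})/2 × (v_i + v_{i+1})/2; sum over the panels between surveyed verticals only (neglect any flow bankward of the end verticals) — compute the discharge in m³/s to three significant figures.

1.27 m³/s

Panel 1-2: Δb = 3.6 m, d̄ = (0.14+0.35)/2 = 0.245, v̄ = (0.117+0.224)/2 = 0.1705 → q = 3.6×0.245×0.1705 = 0.1504 m³/s
Panel 2-3: Δb = 8.1 m, d̄ = (0.35+0.47)/2 = 0.41, v̄ = (0.224+0.195)/2 = 0.2095 → q = 8.1×0.41×0.2095 = 0.6957 m³/s
Panel 3-4: Δb = 5.6 m, d̄ = (0.47+0.27)/2 = 0.37, v̄ = (0.195+0.166)/2 = 0.1805 → q = 5.6×0.37×0.1805 = 0.3740 m³/s
Panel 4-5: Δb = 1.6 m, d̄ = (0.27+0.13)/2 = 0.2, v̄ = (0.166+0.137)/2 = 0.1515 → q = 1.6×0.2×0.1515 = 0.04848 m³/s
Q = Σ q = 1.269 m³/s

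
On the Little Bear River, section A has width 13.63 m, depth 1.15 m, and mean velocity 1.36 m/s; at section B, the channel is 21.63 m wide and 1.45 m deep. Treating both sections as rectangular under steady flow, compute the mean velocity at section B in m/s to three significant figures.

0.680 m/s

Q = A₁V₁ = (13.63×1.15) × 1.36 = 21.32 m³/s
A₂ = 21.63 × 1.45 = 31.36 m²
V₂ = Q/A₂ = 21.32/31.36 = 0.6797 m/s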